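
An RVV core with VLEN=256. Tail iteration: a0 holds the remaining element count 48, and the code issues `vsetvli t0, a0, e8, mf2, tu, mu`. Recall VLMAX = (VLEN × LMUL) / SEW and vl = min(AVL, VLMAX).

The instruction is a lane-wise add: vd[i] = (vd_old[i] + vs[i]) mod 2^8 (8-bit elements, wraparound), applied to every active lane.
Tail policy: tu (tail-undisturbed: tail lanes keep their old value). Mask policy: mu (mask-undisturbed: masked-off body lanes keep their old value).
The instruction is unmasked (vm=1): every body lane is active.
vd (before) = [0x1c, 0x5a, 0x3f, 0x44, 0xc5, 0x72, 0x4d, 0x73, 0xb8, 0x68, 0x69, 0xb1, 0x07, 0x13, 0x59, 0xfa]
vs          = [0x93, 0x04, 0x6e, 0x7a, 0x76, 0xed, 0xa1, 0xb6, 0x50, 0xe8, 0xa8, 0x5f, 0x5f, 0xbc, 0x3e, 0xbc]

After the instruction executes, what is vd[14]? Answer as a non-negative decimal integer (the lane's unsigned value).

VLMAX = (256 × 1/2) / 8 = 16 lanes
vl = min(AVL, VLMAX) = min(48, 16) = 16
vd[0] add(0x1c,0x93) -> 0xaf
vd[1] add(0x5a,0x04) -> 0x5e
vd[2] add(0x3f,0x6e) -> 0xad
vd[3] add(0x44,0x7a) -> 0xbe
vd[4] add(0xc5,0x76) -> 0x3b
vd[5] add(0x72,0xed) -> 0x5f
vd[6] add(0x4d,0xa1) -> 0xee
vd[7] add(0x73,0xb6) -> 0x29
vd[8] add(0xb8,0x50) -> 0x08
vd[9] add(0x68,0xe8) -> 0x50
vd[10] add(0x69,0xa8) -> 0x11
vd[11] add(0xb1,0x5f) -> 0x10
vd[12] add(0x07,0x5f) -> 0x66
vd[13] add(0x13,0xbc) -> 0xcf
vd[14] add(0x59,0x3e) -> 0x97
vd[15] add(0xfa,0xbc) -> 0xb6

vd[14] = 151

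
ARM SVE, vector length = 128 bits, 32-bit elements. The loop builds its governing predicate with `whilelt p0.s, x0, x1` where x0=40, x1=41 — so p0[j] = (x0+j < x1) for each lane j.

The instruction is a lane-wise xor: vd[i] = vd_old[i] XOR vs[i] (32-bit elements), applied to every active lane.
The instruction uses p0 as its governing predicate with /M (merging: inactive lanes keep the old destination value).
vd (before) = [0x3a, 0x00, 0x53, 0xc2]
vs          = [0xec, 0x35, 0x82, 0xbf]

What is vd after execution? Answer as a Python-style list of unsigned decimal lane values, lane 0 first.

lane count: 128 div 32 = 4
p0[j] = (40+j < 41); true for j=0..0 → 1 lanes set
lane  0: xor(0x3a,0xec) ⇒ 0xd6
lane  1: tail/keep ⇒ 0x00
lane  2: tail/keep ⇒ 0x53
lane  3: tail/keep ⇒ 0xc2

vd = [214, 0, 83, 194]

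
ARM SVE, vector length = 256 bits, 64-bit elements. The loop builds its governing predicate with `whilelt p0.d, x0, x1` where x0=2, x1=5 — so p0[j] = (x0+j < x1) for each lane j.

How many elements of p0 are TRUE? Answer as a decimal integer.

lane count: 256 div 64 = 4
active while 2+j < 5, i.e. j ∈ [0,3) capped at 4 ⇒ 3

vl = 3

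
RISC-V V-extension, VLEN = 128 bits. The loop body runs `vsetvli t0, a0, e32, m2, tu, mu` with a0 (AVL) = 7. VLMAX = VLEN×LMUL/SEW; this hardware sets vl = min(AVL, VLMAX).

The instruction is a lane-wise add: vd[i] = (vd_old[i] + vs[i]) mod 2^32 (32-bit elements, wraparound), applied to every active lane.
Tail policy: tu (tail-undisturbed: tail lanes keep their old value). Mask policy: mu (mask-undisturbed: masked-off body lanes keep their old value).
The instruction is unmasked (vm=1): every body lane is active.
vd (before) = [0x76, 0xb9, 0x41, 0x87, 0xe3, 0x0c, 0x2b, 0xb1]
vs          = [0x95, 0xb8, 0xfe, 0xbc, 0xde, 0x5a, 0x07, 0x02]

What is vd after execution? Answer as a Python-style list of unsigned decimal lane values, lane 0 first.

lanes per group: 128·2/32 = 8
vl ← min(7, 8) = 7
[0] add(0x76,0x95) = 0x10b
[1] add(0xb9,0xb8) = 0x171
[2] add(0x41,0xfe) = 0x13f
[3] add(0x87,0xbc) = 0x143
[4] add(0xe3,0xde) = 0x1c1
[5] add(0x0c,0x5a) = 0x66
[6] add(0x2b,0x07) = 0x32
[7] tail/keep = 0xb1

vd = [267, 369, 319, 323, 449, 102, 50, 177]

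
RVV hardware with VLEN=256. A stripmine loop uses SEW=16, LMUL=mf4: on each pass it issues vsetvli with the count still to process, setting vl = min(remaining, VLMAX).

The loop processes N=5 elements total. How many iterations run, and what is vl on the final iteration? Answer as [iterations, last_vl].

lanes per group: 256·1/4/16 = 4
5 elements at 4/iter → 2 passes, remainder 1 on the last

[iterations, last_vl] = [2, 1]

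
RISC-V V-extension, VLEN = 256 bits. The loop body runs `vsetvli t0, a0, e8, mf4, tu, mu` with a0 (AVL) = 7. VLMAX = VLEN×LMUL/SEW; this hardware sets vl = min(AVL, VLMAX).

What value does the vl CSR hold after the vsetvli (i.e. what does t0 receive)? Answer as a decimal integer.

lanes per group: 256·1/4/8 = 8
vl = min(AVL, VLMAX) = min(7, 8) = 7

vl = 7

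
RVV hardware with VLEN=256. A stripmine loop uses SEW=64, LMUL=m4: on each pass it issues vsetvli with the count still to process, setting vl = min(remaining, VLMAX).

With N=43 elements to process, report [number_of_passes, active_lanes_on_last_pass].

lanes per group: 256·4/64 = 16
N=43: ⌈43/16⌉ = 3 iters; last vl = 43 − 2×16 = 11

[iterations, last_vl] = [3, 11]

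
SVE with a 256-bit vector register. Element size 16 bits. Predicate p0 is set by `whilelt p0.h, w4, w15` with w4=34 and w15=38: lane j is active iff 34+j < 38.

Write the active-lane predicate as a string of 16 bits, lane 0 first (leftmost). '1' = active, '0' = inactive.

lane count: 256 div 16 = 16
active while 34+j < 38, i.e. j ∈ [0,4) capped at 16 ⇒ 4
bits (lane 0 leftmost): 1111000000000000

predicate = 1111000000000000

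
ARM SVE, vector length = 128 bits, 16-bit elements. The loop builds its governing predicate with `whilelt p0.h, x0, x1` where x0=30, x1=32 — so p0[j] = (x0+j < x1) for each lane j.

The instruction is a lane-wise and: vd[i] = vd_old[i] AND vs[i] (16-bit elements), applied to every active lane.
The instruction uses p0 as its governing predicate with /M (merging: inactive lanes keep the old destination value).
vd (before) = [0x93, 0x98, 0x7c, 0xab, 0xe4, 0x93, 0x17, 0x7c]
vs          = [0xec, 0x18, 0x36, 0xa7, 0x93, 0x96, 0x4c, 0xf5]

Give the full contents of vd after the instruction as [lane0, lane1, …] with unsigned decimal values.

lane count: 128 div 16 = 8
whilelt: lane j active iff 30+j < 32 → j < 2 → 2 active
vd[0] and(0x93,0xec) -> 0x80
vd[1] and(0x98,0x18) -> 0x18
vd[2] tail/keep -> 0x7c
vd[3] tail/keep -> 0xab
vd[4] tail/keep -> 0xe4
vd[5] tail/keep -> 0x93
vd[6] tail/keep -> 0x17
vd[7] tail/keep -> 0x7c

vd = [128, 24, 124, 171, 228, 147, 23, 124]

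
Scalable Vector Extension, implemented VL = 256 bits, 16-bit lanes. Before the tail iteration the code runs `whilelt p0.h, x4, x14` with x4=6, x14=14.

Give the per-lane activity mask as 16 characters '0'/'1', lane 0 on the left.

register lanes = 256/16 = 16
whilelt: lane j active iff 6+j < 14 → j < 8 → 8 active
bits (lane 0 leftmost): 1111111100000000

predicate = 1111111100000000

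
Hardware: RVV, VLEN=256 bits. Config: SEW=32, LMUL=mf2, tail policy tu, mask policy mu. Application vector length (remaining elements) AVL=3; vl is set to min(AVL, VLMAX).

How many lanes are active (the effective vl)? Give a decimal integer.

vl = 3

VLMAX = VLEN×LMUL/SEW = 256×1/2/32 = 4
AVL=3 ≤ VLMAX=4, so vl = 3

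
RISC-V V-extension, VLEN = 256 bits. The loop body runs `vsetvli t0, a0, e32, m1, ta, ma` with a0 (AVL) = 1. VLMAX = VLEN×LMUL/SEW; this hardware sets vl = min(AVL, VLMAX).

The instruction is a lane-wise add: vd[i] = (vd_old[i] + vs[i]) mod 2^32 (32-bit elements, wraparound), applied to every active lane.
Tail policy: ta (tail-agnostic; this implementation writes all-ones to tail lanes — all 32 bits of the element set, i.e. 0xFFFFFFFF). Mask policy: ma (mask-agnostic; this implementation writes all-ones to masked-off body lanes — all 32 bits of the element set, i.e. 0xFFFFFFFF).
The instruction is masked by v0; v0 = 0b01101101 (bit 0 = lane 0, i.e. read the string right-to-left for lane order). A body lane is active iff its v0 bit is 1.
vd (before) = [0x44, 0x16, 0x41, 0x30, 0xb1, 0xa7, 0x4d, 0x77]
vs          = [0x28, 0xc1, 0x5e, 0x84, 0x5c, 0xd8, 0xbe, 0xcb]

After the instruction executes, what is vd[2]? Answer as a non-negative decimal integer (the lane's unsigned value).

vd[2] = 4294967295

lanes per group: 256·1/32 = 8
vl = min(AVL, VLMAX) = min(1, 8) = 1
vd[0] add(0x44,0x28) -> 0x6c
vd[1] tail/ones -> 0xffffffff
vd[2] tail/ones -> 0xffffffff
vd[3] tail/ones -> 0xffffffff
vd[4] tail/ones -> 0xffffffff
vd[5] tail/ones -> 0xffffffff
vd[6] tail/ones -> 0xffffffff
vd[7] tail/ones -> 0xffffffff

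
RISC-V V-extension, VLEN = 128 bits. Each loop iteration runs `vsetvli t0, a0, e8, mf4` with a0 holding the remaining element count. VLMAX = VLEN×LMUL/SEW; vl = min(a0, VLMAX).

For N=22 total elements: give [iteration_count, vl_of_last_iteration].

VLMAX = VLEN×LMUL/SEW = 128×1/4/8 = 4
iterations = ceil(22/4) = 6; final-pass vl = 2

[iterations, last_vl] = [6, 2]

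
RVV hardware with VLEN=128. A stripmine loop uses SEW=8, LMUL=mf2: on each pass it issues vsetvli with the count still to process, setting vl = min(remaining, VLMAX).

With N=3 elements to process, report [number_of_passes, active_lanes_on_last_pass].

VLMAX = VLEN×LMUL/SEW = 128×1/2/8 = 8
iterations = ceil(3/8) = 1; final-pass vl = 3

[iterations, last_vl] = [1, 3]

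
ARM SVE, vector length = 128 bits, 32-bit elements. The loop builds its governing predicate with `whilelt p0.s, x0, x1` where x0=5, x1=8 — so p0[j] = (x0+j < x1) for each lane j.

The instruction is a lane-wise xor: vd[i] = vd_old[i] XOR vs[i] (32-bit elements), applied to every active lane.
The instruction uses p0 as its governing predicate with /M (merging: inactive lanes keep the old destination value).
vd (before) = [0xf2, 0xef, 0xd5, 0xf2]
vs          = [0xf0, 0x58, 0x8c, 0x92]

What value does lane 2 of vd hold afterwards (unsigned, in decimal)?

vd[2] = 89

128-bit reg / 32-bit elem → 4 lanes
active while 5+j < 8, i.e. j ∈ [0,3) capped at 4 ⇒ 3
[0] xor(0xf2,0xf0) = 0x02
[1] xor(0xef,0x58) = 0xb7
[2] xor(0xd5,0x8c) = 0x59
[3] tail/keep = 0xf2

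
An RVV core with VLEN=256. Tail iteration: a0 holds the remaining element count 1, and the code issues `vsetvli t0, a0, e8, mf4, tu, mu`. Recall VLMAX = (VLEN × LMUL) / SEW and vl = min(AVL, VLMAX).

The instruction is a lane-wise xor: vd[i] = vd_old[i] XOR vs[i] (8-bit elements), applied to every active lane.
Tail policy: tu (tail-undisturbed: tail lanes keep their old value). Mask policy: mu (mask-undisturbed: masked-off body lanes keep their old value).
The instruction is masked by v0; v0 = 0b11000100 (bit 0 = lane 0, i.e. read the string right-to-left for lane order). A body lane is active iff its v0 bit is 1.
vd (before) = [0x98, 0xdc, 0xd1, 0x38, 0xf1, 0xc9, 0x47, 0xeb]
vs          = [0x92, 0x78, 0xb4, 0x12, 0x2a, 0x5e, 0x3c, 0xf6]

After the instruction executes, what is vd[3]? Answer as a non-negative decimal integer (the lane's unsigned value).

vd[3] = 56

VLMAX = VLEN×LMUL/SEW = 256×1/4/8 = 8
vl = min(AVL, VLMAX) = min(1, 8) = 1
[0] mask-off/keep = 0x98
[1] tail/keep = 0xdc
[2] tail/keep = 0xd1
[3] tail/keep = 0x38
[4] tail/keep = 0xf1
[5] tail/keep = 0xc9
[6] tail/keep = 0x47
[7] tail/keep = 0xeb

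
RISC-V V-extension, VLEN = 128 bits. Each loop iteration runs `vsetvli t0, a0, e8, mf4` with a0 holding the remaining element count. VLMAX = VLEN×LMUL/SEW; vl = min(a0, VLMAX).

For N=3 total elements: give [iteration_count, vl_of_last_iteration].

VLMAX = VLEN×LMUL/SEW = 128×1/4/8 = 4
3 elements at 4/iter → 1 passes, remainder 3 on the last

[iterations, last_vl] = [1, 3]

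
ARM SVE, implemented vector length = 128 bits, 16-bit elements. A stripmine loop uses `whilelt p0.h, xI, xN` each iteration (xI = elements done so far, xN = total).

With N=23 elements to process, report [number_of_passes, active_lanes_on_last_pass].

[iterations, last_vl] = [3, 7]

128-bit reg / 16-bit elem → 8 lanes
23 elements at 8/iter → 3 passes, remainder 7 on the last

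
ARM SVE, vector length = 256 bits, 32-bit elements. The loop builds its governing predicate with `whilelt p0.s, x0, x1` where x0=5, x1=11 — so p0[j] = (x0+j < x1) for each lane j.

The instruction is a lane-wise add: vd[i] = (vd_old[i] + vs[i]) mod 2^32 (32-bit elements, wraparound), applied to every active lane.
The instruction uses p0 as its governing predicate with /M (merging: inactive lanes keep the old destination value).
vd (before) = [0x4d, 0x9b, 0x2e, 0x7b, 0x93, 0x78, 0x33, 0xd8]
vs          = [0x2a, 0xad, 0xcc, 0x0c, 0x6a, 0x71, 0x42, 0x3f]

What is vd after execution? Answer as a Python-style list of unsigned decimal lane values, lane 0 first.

256-bit reg / 32-bit elem → 8 lanes
p0[j] = (5+j < 11); true for j=0..5 → 6 lanes set
vd[0] add(0x4d,0x2a) -> 0x77
vd[1] add(0x9b,0xad) -> 0x148
vd[2] add(0x2e,0xcc) -> 0xfa
vd[3] add(0x7b,0x0c) -> 0x87
vd[4] add(0x93,0x6a) -> 0xfd
vd[5] add(0x78,0x71) -> 0xe9
vd[6] tail/keep -> 0x33
vd[7] tail/keep -> 0xd8

vd = [119, 328, 250, 135, 253, 233, 51, 216]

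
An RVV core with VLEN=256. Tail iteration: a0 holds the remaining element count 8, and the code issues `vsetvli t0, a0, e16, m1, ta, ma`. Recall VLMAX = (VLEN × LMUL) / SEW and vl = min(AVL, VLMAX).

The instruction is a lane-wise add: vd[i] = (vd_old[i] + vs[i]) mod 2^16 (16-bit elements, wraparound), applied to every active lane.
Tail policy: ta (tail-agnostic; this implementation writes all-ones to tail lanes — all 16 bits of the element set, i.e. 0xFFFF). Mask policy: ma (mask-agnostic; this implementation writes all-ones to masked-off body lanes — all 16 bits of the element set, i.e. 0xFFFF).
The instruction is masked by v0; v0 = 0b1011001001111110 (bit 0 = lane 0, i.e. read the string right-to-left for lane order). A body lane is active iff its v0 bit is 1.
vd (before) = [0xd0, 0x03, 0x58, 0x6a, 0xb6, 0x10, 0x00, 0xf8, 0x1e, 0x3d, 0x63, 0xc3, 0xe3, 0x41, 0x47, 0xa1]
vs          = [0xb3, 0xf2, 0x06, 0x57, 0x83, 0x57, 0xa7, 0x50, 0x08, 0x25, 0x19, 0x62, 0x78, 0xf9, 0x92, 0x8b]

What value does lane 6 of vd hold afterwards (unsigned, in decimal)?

vd[6] = 167

VLMAX = VLEN×LMUL/SEW = 256×1/16 = 16
vl = min(AVL, VLMAX) = min(8, 16) = 8
vd[0] mask-off/ones -> 0xffff
vd[1] add(0x03,0xf2) -> 0xf5
vd[2] add(0x58,0x06) -> 0x5e
vd[3] add(0x6a,0x57) -> 0xc1
vd[4] add(0xb6,0x83) -> 0x139
vd[5] add(0x10,0x57) -> 0x67
vd[6] add(0x00,0xa7) -> 0xa7
vd[7] mask-off/ones -> 0xffff
vd[8] tail/ones -> 0xffff
vd[9] tail/ones -> 0xffff
vd[10] tail/ones -> 0xffff
vd[11] tail/ones -> 0xffff
vd[12] tail/ones -> 0xffff
vd[13] tail/ones -> 0xffff
vd[14] tail/ones -> 0xffff
vd[15] tail/ones -> 0xffff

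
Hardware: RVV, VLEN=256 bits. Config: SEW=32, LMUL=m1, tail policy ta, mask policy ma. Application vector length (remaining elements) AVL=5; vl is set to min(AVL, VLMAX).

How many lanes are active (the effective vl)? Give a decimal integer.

VLMAX = (256 × 1) / 32 = 8 lanes
vl = min(AVL, VLMAX) = min(5, 8) = 5

vl = 5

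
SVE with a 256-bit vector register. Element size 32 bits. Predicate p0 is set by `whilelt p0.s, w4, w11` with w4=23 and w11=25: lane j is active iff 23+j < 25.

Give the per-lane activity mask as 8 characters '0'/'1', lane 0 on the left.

register lanes = 256/32 = 8
p0[j] = (23+j < 25); true for j=0..1 → 2 lanes set
bits (lane 0 leftmost): 11000000

predicate = 11000000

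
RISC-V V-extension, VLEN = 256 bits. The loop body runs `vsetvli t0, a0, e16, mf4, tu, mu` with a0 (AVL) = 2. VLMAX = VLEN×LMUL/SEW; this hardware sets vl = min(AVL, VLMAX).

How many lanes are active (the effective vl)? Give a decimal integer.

vl = 2

VLMAX = (256 × 1/4) / 16 = 4 lanes
vl = min(AVL, VLMAX) = min(2, 4) = 2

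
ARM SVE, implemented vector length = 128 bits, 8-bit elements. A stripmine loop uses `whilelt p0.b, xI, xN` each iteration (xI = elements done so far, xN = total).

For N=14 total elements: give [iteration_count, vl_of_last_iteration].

register lanes = 128/8 = 16
iterations = ceil(14/16) = 1; final-pass vl = 14

[iterations, last_vl] = [1, 14]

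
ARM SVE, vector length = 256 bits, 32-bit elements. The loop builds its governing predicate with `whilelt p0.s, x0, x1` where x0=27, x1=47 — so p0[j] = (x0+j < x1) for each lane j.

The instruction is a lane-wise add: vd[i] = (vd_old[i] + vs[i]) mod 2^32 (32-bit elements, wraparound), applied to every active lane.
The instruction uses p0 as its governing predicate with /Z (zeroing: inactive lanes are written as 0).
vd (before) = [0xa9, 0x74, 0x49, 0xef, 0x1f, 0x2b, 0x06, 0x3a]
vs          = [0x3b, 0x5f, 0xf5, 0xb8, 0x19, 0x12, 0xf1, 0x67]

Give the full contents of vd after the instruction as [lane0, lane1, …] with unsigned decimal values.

256-bit reg / 32-bit elem → 8 lanes
active while 27+j < 47, i.e. j ∈ [0,20) capped at 8 ⇒ 8
[0] add(0xa9,0x3b) = 0xe4
[1] add(0x74,0x5f) = 0xd3
[2] add(0x49,0xf5) = 0x13e
[3] add(0xef,0xb8) = 0x1a7
[4] add(0x1f,0x19) = 0x38
[5] add(0x2b,0x12) = 0x3d
[6] add(0x06,0xf1) = 0xf7
[7] add(0x3a,0x67) = 0xa1

vd = [228, 211, 318, 423, 56, 61, 247, 161]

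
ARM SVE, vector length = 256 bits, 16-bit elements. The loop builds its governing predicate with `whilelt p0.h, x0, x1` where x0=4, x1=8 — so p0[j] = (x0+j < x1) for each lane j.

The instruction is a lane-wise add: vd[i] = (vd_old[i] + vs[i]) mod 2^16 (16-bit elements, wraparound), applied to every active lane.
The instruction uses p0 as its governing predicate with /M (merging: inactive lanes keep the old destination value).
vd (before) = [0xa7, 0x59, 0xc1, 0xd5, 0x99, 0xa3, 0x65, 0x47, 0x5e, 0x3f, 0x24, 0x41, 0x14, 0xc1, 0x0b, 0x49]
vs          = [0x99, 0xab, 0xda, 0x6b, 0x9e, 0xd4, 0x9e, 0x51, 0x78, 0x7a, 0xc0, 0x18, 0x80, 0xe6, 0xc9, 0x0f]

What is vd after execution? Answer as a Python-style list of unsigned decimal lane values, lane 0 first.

vd = [320, 260, 411, 320, 153, 163, 101, 71, 94, 63, 36, 65, 20, 193, 11, 73]

register lanes = 256/16 = 16
active while 4+j < 8, i.e. j ∈ [0,4) capped at 16 ⇒ 4
lane  0: add(0xa7,0x99) ⇒ 0x140
lane  1: add(0x59,0xab) ⇒ 0x104
lane  2: add(0xc1,0xda) ⇒ 0x19b
lane  3: add(0xd5,0x6b) ⇒ 0x140
lane  4: tail/keep ⇒ 0x99
lane  5: tail/keep ⇒ 0xa3
lane  6: tail/keep ⇒ 0x65
lane  7: tail/keep ⇒ 0x47
lane  8: tail/keep ⇒ 0x5e
lane  9: tail/keep ⇒ 0x3f
lane 10: tail/keep ⇒ 0x24
lane 11: tail/keep ⇒ 0x41
lane 12: tail/keep ⇒ 0x14
lane 13: tail/keep ⇒ 0xc1
lane 14: tail/keep ⇒ 0x0b
lane 15: tail/keep ⇒ 0x49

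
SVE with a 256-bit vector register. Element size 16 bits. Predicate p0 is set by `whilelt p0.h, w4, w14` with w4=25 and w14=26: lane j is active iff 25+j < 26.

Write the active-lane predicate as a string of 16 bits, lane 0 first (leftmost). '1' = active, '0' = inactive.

predicate = 1000000000000000

256-bit reg / 16-bit elem → 16 lanes
p0[j] = (25+j < 26); true for j=0..0 → 1 lanes set
bits (lane 0 leftmost): 1000000000000000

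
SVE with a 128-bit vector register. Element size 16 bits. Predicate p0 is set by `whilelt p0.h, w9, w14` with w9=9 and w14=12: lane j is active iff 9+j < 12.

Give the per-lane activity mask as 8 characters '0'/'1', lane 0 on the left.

predicate = 11100000

register lanes = 128/16 = 8
active while 9+j < 12, i.e. j ∈ [0,3) capped at 8 ⇒ 3
bits (lane 0 leftmost): 11100000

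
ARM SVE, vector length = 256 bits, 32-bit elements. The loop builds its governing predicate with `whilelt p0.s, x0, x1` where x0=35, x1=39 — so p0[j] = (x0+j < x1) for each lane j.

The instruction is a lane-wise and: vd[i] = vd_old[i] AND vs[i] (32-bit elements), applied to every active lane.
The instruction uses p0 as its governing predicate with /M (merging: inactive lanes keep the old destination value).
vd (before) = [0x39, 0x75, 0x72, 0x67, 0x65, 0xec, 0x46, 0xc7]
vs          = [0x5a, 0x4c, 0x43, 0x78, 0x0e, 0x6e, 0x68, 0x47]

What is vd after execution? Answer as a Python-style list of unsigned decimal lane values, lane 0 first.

vd = [24, 68, 66, 96, 101, 236, 70, 199]

256-bit reg / 32-bit elem → 8 lanes
active while 35+j < 39, i.e. j ∈ [0,4) capped at 8 ⇒ 4
[0] and(0x39,0x5a) = 0x18
[1] and(0x75,0x4c) = 0x44
[2] and(0x72,0x43) = 0x42
[3] and(0x67,0x78) = 0x60
[4] tail/keep = 0x65
[5] tail/keep = 0xec
[6] tail/keep = 0x46
[7] tail/keep = 0xc7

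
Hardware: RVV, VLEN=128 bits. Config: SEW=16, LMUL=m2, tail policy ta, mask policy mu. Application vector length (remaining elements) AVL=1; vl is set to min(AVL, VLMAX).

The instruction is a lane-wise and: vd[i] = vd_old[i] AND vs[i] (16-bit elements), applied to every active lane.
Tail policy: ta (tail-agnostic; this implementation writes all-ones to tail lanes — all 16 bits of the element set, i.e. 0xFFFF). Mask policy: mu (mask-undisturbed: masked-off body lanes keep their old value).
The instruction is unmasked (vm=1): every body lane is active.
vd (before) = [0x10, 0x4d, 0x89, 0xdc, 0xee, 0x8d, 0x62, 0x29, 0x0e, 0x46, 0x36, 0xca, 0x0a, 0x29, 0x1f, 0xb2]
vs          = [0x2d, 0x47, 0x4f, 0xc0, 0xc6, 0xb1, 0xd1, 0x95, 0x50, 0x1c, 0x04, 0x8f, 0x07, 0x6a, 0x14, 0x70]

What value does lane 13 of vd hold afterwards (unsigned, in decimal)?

lanes per group: 128·2/16 = 16
vl = min(AVL, VLMAX) = min(1, 16) = 1
[0] and(0x10,0x2d) = 0x00
[1] tail/ones = 0xffff
[2] tail/ones = 0xffff
[3] tail/ones = 0xffff
[4] tail/ones = 0xffff
[5] tail/ones = 0xffff
[6] tail/ones = 0xffff
[7] tail/ones = 0xffff
[8] tail/ones = 0xffff
[9] tail/ones = 0xffff
[10] tail/ones = 0xffff
[11] tail/ones = 0xffff
[12] tail/ones = 0xffff
[13] tail/ones = 0xffff
[14] tail/ones = 0xffff
[15] tail/ones = 0xffff

vd[13] = 65535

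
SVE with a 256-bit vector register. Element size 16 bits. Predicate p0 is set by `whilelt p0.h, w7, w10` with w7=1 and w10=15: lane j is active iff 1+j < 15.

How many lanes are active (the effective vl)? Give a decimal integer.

lane count: 256 div 16 = 16
whilelt: lane j active iff 1+j < 15 → j < 14 → 14 active

vl = 14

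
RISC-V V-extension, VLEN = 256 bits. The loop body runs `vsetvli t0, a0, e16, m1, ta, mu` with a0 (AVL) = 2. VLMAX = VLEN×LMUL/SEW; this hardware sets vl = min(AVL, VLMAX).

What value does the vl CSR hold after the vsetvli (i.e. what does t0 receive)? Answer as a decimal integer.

vl = 2

lanes per group: 256·1/16 = 16
vl = min(AVL, VLMAX) = min(2, 16) = 2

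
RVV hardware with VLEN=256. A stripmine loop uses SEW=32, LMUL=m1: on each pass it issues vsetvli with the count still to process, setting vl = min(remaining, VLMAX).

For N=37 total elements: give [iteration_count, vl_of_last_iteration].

lanes per group: 256·1/32 = 8
iterations = ceil(37/8) = 5; final-pass vl = 5

[iterations, last_vl] = [5, 5]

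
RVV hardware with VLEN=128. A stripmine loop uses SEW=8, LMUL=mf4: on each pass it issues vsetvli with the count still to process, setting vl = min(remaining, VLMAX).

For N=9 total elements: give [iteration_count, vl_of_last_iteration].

VLMAX = (128 × 1/4) / 8 = 4 lanes
9 elements at 4/iter → 3 passes, remainder 1 on the last

[iterations, last_vl] = [3, 1]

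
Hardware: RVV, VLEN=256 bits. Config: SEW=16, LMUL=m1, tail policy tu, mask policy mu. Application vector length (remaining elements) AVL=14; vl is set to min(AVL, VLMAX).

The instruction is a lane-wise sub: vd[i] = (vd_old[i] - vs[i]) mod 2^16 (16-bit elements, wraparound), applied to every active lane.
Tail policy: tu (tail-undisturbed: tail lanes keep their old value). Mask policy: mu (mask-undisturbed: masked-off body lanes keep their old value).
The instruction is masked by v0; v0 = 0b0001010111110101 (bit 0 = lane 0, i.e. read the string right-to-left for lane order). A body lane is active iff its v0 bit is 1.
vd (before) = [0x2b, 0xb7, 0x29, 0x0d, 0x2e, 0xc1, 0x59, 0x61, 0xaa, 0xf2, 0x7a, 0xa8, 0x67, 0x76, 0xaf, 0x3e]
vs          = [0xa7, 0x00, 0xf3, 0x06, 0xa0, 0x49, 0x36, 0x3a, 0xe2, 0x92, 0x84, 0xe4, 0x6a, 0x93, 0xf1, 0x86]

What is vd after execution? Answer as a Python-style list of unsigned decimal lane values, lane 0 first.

VLMAX = VLEN×LMUL/SEW = 256×1/16 = 16
AVL=14 ≤ VLMAX=16, so vl = 14
  i=0: sub(0x2b,0xa7) → 65412
  i=1: mask-off/keep → 183
  i=2: sub(0x29,0xf3) → 65334
  i=3: mask-off/keep → 13
  i=4: sub(0x2e,0xa0) → 65422
  i=5: sub(0xc1,0x49) → 120
  i=6: sub(0x59,0x36) → 35
  i=7: sub(0x61,0x3a) → 39
  i=8: sub(0xaa,0xe2) → 65480
  i=9: mask-off/keep → 242
  i=10: sub(0x7a,0x84) → 65526
  i=11: mask-off/keep → 168
  i=12: sub(0x67,0x6a) → 65533
  i=13: mask-off/keep → 118
  i=14: tail/keep → 175
  i=15: tail/keep → 62

vd = [65412, 183, 65334, 13, 65422, 120, 35, 39, 65480, 242, 65526, 168, 65533, 118, 175, 62]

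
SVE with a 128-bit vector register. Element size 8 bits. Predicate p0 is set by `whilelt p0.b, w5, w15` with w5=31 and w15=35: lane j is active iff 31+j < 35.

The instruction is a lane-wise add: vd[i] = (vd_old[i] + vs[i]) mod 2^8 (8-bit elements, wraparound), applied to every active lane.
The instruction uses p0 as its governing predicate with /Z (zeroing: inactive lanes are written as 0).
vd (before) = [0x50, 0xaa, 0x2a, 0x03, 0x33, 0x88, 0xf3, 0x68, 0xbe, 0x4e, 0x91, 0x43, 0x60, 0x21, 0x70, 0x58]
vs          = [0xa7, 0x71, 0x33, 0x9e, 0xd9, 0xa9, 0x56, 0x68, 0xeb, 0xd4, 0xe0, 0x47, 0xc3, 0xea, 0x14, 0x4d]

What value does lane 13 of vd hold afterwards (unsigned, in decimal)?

vd[13] = 0

lane count: 128 div 8 = 16
p0[j] = (31+j < 35); true for j=0..3 → 4 lanes set
[0] add(0x50,0xa7) = 0xf7
[1] add(0xaa,0x71) = 0x1b
[2] add(0x2a,0x33) = 0x5d
[3] add(0x03,0x9e) = 0xa1
[4] tail/zero = 0x00
[5] tail/zero = 0x00
[6] tail/zero = 0x00
[7] tail/zero = 0x00
[8] tail/zero = 0x00
[9] tail/zero = 0x00
[10] tail/zero = 0x00
[11] tail/zero = 0x00
[12] tail/zero = 0x00
[13] tail/zero = 0x00
[14] tail/zero = 0x00
[15] tail/zero = 0x00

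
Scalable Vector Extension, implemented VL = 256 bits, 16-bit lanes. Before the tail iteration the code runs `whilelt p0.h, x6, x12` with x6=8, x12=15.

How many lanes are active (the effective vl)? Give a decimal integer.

vl = 7

256-bit reg / 16-bit elem → 16 lanes
p0[j] = (8+j < 15); true for j=0..6 → 7 lanes set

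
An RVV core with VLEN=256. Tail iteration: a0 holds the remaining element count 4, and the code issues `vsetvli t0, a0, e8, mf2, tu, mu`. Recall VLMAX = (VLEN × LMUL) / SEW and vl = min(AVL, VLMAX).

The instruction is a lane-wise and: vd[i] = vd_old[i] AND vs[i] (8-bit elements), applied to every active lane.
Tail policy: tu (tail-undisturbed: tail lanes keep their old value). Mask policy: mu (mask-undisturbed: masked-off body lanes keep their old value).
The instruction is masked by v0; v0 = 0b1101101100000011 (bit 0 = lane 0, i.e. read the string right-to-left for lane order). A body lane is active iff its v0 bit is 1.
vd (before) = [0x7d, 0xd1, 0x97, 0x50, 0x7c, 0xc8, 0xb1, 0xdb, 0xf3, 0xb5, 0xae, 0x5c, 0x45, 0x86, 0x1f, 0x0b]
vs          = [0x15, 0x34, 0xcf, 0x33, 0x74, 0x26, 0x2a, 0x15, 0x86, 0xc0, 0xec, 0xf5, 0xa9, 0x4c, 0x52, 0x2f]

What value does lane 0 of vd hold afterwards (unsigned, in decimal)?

vd[0] = 21

lanes per group: 256·1/2/8 = 16
vl ← min(4, 16) = 4
[0] and(0x7d,0x15) = 0x15
[1] and(0xd1,0x34) = 0x10
[2] mask-off/keep = 0x97
[3] mask-off/keep = 0x50
[4] tail/keep = 0x7c
[5] tail/keep = 0xc8
[6] tail/keep = 0xb1
[7] tail/keep = 0xdb
[8] tail/keep = 0xf3
[9] tail/keep = 0xb5
[10] tail/keep = 0xae
[11] tail/keep = 0x5c
[12] tail/keep = 0x45
[13] tail/keep = 0x86
[14] tail/keep = 0x1f
[15] tail/keep = 0x0b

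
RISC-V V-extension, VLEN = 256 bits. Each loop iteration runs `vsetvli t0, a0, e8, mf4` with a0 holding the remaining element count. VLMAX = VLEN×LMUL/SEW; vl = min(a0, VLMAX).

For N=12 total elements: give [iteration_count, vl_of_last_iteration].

lanes per group: 256·1/4/8 = 8
N=12: ⌈12/8⌉ = 2 iters; last vl = 12 − 1×8 = 4

[iterations, last_vl] = [2, 4]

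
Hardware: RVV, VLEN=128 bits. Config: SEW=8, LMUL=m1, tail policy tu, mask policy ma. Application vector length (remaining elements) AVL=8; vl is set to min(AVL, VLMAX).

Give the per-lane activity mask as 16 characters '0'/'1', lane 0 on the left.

VLMAX = (128 × 1) / 8 = 16 lanes
vl ← min(8, 16) = 8
bits (lane 0 leftmost): 1111111100000000

predicate = 1111111100000000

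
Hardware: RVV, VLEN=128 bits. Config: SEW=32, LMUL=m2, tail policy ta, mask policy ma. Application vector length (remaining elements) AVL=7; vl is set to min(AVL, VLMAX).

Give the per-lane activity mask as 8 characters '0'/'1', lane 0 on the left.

VLMAX = VLEN×LMUL/SEW = 128×2/32 = 8
vl ← min(7, 8) = 7
bits (lane 0 leftmost): 11111110

predicate = 11111110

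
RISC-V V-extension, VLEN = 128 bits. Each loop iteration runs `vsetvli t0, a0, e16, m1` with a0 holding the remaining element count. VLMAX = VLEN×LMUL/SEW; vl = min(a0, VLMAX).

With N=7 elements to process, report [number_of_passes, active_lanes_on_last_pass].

VLMAX = VLEN×LMUL/SEW = 128×1/16 = 8
iterations = ceil(7/8) = 1; final-pass vl = 7

[iterations, last_vl] = [1, 7]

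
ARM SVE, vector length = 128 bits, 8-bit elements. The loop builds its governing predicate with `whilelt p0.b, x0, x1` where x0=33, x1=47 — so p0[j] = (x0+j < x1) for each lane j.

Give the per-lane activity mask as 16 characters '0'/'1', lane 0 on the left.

predicate = 1111111111111100

128-bit reg / 8-bit elem → 16 lanes
active while 33+j < 47, i.e. j ∈ [0,14) capped at 16 ⇒ 14
bits (lane 0 leftmost): 1111111111111100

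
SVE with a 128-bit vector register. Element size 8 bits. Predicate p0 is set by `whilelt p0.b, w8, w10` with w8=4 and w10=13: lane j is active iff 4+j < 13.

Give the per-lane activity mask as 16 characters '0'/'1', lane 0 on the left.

predicate = 1111111110000000

register lanes = 128/8 = 16
active while 4+j < 13, i.e. j ∈ [0,9) capped at 16 ⇒ 9
bits (lane 0 leftmost): 1111111110000000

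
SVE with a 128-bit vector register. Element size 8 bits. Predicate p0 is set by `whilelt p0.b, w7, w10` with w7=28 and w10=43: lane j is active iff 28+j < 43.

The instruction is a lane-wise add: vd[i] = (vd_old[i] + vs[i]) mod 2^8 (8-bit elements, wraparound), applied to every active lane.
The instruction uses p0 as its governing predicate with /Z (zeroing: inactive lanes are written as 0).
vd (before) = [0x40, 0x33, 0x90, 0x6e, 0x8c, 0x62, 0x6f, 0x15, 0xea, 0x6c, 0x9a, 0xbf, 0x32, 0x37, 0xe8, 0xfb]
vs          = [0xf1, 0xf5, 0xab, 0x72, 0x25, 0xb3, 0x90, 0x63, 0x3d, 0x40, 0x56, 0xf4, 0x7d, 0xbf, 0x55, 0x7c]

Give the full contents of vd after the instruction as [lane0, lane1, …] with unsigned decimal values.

vd = [49, 40, 59, 224, 177, 21, 255, 120, 39, 172, 240, 179, 175, 246, 61, 0]

128-bit reg / 8-bit elem → 16 lanes
p0[j] = (28+j < 43); true for j=0..14 → 15 lanes set
  i=0: add(0x40,0xf1) → 49
  i=1: add(0x33,0xf5) → 40
  i=2: add(0x90,0xab) → 59
  i=3: add(0x6e,0x72) → 224
  i=4: add(0x8c,0x25) → 177
  i=5: add(0x62,0xb3) → 21
  i=6: add(0x6f,0x90) → 255
  i=7: add(0x15,0x63) → 120
  i=8: add(0xea,0x3d) → 39
  i=9: add(0x6c,0x40) → 172
  i=10: add(0x9a,0x56) → 240
  i=11: add(0xbf,0xf4) → 179
  i=12: add(0x32,0x7d) → 175
  i=13: add(0x37,0xbf) → 246
  i=14: add(0xe8,0x55) → 61
  i=15: tail/zero → 0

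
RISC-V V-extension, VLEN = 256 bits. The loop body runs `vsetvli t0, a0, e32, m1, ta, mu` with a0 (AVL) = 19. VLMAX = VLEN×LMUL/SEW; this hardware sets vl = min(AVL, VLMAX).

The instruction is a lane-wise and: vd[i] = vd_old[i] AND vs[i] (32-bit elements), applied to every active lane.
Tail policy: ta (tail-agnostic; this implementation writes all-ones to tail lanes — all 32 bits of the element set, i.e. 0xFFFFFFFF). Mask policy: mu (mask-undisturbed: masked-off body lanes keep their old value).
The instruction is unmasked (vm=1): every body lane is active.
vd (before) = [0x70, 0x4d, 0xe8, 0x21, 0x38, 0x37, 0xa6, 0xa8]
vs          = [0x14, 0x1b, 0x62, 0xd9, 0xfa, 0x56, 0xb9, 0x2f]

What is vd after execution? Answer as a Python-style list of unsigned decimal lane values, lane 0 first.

lanes per group: 256·1/32 = 8
vl ← min(19, 8) = 8
[0] and(0x70,0x14) = 0x10
[1] and(0x4d,0x1b) = 0x09
[2] and(0xe8,0x62) = 0x60
[3] and(0x21,0xd9) = 0x01
[4] and(0x38,0xfa) = 0x38
[5] and(0x37,0x56) = 0x16
[6] and(0xa6,0xb9) = 0xa0
[7] and(0xa8,0x2f) = 0x28

vd = [16, 9, 96, 1, 56, 22, 160, 40]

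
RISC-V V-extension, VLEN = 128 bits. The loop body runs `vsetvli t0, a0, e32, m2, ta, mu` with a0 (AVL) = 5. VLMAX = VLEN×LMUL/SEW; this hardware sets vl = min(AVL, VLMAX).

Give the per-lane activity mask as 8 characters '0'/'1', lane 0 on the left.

lanes per group: 128·2/32 = 8
vl ← min(5, 8) = 5
bits (lane 0 leftmost): 11111000

predicate = 11111000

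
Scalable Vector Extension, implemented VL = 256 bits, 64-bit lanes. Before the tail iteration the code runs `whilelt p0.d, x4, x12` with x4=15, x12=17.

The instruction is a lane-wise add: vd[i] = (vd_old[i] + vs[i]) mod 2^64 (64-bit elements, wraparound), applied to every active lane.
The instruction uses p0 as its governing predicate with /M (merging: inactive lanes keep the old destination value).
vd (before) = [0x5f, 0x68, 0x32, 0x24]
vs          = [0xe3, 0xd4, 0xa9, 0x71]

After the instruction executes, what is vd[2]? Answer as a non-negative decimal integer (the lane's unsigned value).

vd[2] = 50

register lanes = 256/64 = 4
active while 15+j < 17, i.e. j ∈ [0,2) capped at 4 ⇒ 2
lane  0: add(0x5f,0xe3) ⇒ 0x142
lane  1: add(0x68,0xd4) ⇒ 0x13c
lane  2: tail/keep ⇒ 0x32
lane  3: tail/keep ⇒ 0x24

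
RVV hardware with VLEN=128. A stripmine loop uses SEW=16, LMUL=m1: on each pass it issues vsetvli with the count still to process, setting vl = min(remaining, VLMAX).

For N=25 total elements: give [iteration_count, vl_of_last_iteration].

VLMAX = (128 × 1) / 16 = 8 lanes
25 elements at 8/iter → 4 passes, remainder 1 on the last

[iterations, last_vl] = [4, 1]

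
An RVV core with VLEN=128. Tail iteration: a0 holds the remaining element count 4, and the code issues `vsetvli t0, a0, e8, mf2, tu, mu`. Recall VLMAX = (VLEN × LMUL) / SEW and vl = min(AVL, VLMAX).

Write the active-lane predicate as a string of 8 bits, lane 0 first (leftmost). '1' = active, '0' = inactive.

lanes per group: 128·1/2/8 = 8
AVL=4 ≤ VLMAX=8, so vl = 4
bits (lane 0 leftmost): 11110000

predicate = 11110000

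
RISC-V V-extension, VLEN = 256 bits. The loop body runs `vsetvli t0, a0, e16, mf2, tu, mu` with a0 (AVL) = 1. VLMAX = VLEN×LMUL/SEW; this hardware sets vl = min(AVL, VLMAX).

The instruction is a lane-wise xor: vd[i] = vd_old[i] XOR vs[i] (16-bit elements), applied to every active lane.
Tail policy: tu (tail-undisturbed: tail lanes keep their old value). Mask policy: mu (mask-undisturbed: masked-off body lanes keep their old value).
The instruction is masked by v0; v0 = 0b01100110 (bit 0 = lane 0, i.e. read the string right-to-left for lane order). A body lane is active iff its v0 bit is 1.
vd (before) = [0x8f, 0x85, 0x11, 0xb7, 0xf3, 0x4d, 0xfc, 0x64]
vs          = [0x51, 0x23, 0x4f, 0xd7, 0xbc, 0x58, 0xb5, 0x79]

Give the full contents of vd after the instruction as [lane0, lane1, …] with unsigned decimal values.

vd = [143, 133, 17, 183, 243, 77, 252, 100]

VLMAX = (256 × 1/2) / 16 = 8 lanes
AVL=1 ≤ VLMAX=8, so vl = 1
lane  0: mask-off/keep ⇒ 0x8f
lane  1: tail/keep ⇒ 0x85
lane  2: tail/keep ⇒ 0x11
lane  3: tail/keep ⇒ 0xb7
lane  4: tail/keep ⇒ 0xf3
lane  5: tail/keep ⇒ 0x4d
lane  6: tail/keep ⇒ 0xfc
lane  7: tail/keep ⇒ 0x64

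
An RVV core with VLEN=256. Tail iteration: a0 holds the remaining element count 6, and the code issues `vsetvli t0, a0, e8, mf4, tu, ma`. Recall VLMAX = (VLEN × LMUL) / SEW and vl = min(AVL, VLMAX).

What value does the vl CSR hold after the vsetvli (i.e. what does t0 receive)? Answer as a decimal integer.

VLMAX = (256 × 1/4) / 8 = 8 lanes
AVL=6 ≤ VLMAX=8, so vl = 6

vl = 6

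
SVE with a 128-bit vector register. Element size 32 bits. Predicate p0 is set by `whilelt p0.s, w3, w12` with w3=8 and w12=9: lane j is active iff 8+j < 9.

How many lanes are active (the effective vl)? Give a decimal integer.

128-bit reg / 32-bit elem → 4 lanes
whilelt: lane j active iff 8+j < 9 → j < 1 → 1 active

vl = 1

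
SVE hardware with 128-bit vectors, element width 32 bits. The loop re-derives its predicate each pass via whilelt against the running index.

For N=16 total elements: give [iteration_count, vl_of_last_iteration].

register lanes = 128/32 = 4
N=16: ⌈16/4⌉ = 4 iters; last vl = 16 − 3×4 = 4

[iterations, last_vl] = [4, 4]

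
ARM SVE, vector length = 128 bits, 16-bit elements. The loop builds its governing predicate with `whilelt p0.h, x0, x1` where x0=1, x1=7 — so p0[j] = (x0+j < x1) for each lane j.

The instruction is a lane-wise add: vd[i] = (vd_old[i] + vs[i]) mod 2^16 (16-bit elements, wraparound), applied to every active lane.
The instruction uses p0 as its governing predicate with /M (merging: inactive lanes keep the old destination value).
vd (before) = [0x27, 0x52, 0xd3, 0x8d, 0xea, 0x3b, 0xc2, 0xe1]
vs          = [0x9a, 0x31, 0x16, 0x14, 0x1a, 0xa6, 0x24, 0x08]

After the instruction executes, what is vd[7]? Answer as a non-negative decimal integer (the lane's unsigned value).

vd[7] = 225

register lanes = 128/16 = 8
whilelt: lane j active iff 1+j < 7 → j < 6 → 6 active
  i=0: add(0x27,0x9a) → 193
  i=1: add(0x52,0x31) → 131
  i=2: add(0xd3,0x16) → 233
  i=3: add(0x8d,0x14) → 161
  i=4: add(0xea,0x1a) → 260
  i=5: add(0x3b,0xa6) → 225
  i=6: tail/keep → 194
  i=7: tail/keep → 225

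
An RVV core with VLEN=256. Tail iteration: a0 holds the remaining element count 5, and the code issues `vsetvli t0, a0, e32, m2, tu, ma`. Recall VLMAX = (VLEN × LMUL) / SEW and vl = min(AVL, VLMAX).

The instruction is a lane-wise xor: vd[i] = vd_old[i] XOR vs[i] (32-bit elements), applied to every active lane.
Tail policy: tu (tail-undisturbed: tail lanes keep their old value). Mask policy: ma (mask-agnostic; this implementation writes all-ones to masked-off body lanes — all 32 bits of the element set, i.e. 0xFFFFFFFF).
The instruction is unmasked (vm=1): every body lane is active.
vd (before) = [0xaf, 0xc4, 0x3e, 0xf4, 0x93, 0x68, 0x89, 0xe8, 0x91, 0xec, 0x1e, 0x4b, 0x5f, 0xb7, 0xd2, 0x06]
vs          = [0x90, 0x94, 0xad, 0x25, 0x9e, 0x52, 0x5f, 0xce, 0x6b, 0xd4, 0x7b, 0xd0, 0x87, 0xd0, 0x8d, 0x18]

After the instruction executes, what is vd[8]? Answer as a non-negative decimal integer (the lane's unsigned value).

vd[8] = 145

VLMAX = (256 × 2) / 32 = 16 lanes
vl = min(AVL, VLMAX) = min(5, 16) = 5
[0] xor(0xaf,0x90) = 0x3f
[1] xor(0xc4,0x94) = 0x50
[2] xor(0x3e,0xad) = 0x93
[3] xor(0xf4,0x25) = 0xd1
[4] xor(0x93,0x9e) = 0x0d
[5] tail/keep = 0x68
[6] tail/keep = 0x89
[7] tail/keep = 0xe8
[8] tail/keep = 0x91
[9] tail/keep = 0xec
[10] tail/keep = 0x1e
[11] tail/keep = 0x4b
[12] tail/keep = 0x5f
[13] tail/keep = 0xb7
[14] tail/keep = 0xd2
[15] tail/keep = 0x06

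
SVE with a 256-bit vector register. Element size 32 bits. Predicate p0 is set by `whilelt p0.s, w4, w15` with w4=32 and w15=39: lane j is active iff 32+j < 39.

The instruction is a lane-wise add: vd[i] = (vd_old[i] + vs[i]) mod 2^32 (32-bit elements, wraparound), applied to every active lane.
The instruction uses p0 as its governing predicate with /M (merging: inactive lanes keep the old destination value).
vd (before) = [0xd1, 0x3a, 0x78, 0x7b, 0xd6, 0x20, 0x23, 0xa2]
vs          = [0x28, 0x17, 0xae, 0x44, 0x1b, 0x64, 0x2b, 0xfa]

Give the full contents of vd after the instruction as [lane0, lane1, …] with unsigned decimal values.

vd = [249, 81, 294, 191, 241, 132, 78, 162]

256-bit reg / 32-bit elem → 8 lanes
whilelt: lane j active iff 32+j < 39 → j < 7 → 7 active
  i=0: add(0xd1,0x28) → 249
  i=1: add(0x3a,0x17) → 81
  i=2: add(0x78,0xae) → 294
  i=3: add(0x7b,0x44) → 191
  i=4: add(0xd6,0x1b) → 241
  i=5: add(0x20,0x64) → 132
  i=6: add(0x23,0x2b) → 78
  i=7: tail/keep → 162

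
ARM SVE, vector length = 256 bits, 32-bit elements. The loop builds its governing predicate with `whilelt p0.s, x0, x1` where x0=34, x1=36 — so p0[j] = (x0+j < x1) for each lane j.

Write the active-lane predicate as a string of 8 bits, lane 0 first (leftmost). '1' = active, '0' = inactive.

lane count: 256 div 32 = 8
p0[j] = (34+j < 36); true for j=0..1 → 2 lanes set
bits (lane 0 leftmost): 11000000

predicate = 11000000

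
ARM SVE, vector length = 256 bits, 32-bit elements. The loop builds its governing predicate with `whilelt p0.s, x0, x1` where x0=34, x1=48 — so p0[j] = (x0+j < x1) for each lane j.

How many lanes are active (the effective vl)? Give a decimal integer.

vl = 8

register lanes = 256/32 = 8
p0[j] = (34+j < 48); true for j=0..7 → 8 lanes set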